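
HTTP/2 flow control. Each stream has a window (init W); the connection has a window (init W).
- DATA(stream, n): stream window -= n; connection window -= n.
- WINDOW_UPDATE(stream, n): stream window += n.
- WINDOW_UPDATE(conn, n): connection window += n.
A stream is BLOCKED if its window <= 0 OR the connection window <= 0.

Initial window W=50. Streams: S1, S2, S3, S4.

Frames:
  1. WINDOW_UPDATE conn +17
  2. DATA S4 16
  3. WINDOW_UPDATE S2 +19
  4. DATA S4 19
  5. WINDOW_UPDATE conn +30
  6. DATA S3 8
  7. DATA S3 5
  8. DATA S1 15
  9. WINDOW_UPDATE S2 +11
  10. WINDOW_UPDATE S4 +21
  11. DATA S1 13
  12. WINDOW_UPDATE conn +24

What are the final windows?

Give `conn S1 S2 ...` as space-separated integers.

Op 1: conn=67 S1=50 S2=50 S3=50 S4=50 blocked=[]
Op 2: conn=51 S1=50 S2=50 S3=50 S4=34 blocked=[]
Op 3: conn=51 S1=50 S2=69 S3=50 S4=34 blocked=[]
Op 4: conn=32 S1=50 S2=69 S3=50 S4=15 blocked=[]
Op 5: conn=62 S1=50 S2=69 S3=50 S4=15 blocked=[]
Op 6: conn=54 S1=50 S2=69 S3=42 S4=15 blocked=[]
Op 7: conn=49 S1=50 S2=69 S3=37 S4=15 blocked=[]
Op 8: conn=34 S1=35 S2=69 S3=37 S4=15 blocked=[]
Op 9: conn=34 S1=35 S2=80 S3=37 S4=15 blocked=[]
Op 10: conn=34 S1=35 S2=80 S3=37 S4=36 blocked=[]
Op 11: conn=21 S1=22 S2=80 S3=37 S4=36 blocked=[]
Op 12: conn=45 S1=22 S2=80 S3=37 S4=36 blocked=[]

Answer: 45 22 80 37 36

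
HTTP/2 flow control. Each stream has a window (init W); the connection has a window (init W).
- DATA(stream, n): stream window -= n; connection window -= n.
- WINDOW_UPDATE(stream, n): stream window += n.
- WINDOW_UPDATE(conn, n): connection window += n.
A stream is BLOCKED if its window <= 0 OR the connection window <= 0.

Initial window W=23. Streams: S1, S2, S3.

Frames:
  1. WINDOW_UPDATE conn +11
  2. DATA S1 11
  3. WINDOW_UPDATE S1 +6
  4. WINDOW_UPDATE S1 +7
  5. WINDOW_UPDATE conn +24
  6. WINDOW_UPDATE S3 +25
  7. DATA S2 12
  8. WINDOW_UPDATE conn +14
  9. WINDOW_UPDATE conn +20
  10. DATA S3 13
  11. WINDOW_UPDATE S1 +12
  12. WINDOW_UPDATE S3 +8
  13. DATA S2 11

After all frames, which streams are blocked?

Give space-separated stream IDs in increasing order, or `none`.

Answer: S2

Derivation:
Op 1: conn=34 S1=23 S2=23 S3=23 blocked=[]
Op 2: conn=23 S1=12 S2=23 S3=23 blocked=[]
Op 3: conn=23 S1=18 S2=23 S3=23 blocked=[]
Op 4: conn=23 S1=25 S2=23 S3=23 blocked=[]
Op 5: conn=47 S1=25 S2=23 S3=23 blocked=[]
Op 6: conn=47 S1=25 S2=23 S3=48 blocked=[]
Op 7: conn=35 S1=25 S2=11 S3=48 blocked=[]
Op 8: conn=49 S1=25 S2=11 S3=48 blocked=[]
Op 9: conn=69 S1=25 S2=11 S3=48 blocked=[]
Op 10: conn=56 S1=25 S2=11 S3=35 blocked=[]
Op 11: conn=56 S1=37 S2=11 S3=35 blocked=[]
Op 12: conn=56 S1=37 S2=11 S3=43 blocked=[]
Op 13: conn=45 S1=37 S2=0 S3=43 blocked=[2]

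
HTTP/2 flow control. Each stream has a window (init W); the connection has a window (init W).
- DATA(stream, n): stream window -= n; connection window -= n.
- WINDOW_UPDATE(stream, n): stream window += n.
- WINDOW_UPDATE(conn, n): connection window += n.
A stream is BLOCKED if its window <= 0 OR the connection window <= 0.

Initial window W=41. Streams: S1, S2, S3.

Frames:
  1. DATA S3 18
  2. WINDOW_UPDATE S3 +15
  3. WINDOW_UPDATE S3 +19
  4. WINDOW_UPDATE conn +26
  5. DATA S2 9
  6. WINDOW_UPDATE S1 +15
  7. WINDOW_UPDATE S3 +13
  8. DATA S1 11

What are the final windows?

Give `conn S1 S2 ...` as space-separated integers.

Op 1: conn=23 S1=41 S2=41 S3=23 blocked=[]
Op 2: conn=23 S1=41 S2=41 S3=38 blocked=[]
Op 3: conn=23 S1=41 S2=41 S3=57 blocked=[]
Op 4: conn=49 S1=41 S2=41 S3=57 blocked=[]
Op 5: conn=40 S1=41 S2=32 S3=57 blocked=[]
Op 6: conn=40 S1=56 S2=32 S3=57 blocked=[]
Op 7: conn=40 S1=56 S2=32 S3=70 blocked=[]
Op 8: conn=29 S1=45 S2=32 S3=70 blocked=[]

Answer: 29 45 32 70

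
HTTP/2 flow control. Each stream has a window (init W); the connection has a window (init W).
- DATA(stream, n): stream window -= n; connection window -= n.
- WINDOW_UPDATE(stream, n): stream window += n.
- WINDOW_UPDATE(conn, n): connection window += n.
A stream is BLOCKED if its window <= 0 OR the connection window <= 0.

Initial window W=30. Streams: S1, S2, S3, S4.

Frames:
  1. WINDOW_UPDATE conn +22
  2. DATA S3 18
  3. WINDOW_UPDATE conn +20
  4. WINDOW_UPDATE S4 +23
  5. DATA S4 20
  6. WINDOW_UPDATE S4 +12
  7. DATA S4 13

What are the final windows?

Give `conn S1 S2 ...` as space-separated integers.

Answer: 21 30 30 12 32

Derivation:
Op 1: conn=52 S1=30 S2=30 S3=30 S4=30 blocked=[]
Op 2: conn=34 S1=30 S2=30 S3=12 S4=30 blocked=[]
Op 3: conn=54 S1=30 S2=30 S3=12 S4=30 blocked=[]
Op 4: conn=54 S1=30 S2=30 S3=12 S4=53 blocked=[]
Op 5: conn=34 S1=30 S2=30 S3=12 S4=33 blocked=[]
Op 6: conn=34 S1=30 S2=30 S3=12 S4=45 blocked=[]
Op 7: conn=21 S1=30 S2=30 S3=12 S4=32 blocked=[]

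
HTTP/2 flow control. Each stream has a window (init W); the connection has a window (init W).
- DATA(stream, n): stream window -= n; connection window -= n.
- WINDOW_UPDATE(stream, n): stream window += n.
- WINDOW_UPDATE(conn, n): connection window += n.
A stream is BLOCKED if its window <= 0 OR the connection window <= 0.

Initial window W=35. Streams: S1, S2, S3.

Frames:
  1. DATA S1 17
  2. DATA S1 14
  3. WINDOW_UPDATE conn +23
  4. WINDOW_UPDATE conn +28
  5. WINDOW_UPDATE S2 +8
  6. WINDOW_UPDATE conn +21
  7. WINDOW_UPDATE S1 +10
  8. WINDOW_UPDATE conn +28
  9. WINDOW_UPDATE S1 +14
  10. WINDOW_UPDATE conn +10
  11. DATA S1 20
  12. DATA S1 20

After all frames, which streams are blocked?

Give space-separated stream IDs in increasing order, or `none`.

Op 1: conn=18 S1=18 S2=35 S3=35 blocked=[]
Op 2: conn=4 S1=4 S2=35 S3=35 blocked=[]
Op 3: conn=27 S1=4 S2=35 S3=35 blocked=[]
Op 4: conn=55 S1=4 S2=35 S3=35 blocked=[]
Op 5: conn=55 S1=4 S2=43 S3=35 blocked=[]
Op 6: conn=76 S1=4 S2=43 S3=35 blocked=[]
Op 7: conn=76 S1=14 S2=43 S3=35 blocked=[]
Op 8: conn=104 S1=14 S2=43 S3=35 blocked=[]
Op 9: conn=104 S1=28 S2=43 S3=35 blocked=[]
Op 10: conn=114 S1=28 S2=43 S3=35 blocked=[]
Op 11: conn=94 S1=8 S2=43 S3=35 blocked=[]
Op 12: conn=74 S1=-12 S2=43 S3=35 blocked=[1]

Answer: S1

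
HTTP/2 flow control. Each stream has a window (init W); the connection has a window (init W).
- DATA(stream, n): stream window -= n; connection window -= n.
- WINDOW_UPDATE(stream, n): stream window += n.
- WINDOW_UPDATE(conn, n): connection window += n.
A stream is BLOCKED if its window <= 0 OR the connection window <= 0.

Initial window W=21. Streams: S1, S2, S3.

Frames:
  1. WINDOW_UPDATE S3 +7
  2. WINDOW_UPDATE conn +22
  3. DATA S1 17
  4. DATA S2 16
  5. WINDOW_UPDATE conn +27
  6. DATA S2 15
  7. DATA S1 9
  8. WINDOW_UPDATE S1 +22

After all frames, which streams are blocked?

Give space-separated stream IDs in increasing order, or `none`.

Op 1: conn=21 S1=21 S2=21 S3=28 blocked=[]
Op 2: conn=43 S1=21 S2=21 S3=28 blocked=[]
Op 3: conn=26 S1=4 S2=21 S3=28 blocked=[]
Op 4: conn=10 S1=4 S2=5 S3=28 blocked=[]
Op 5: conn=37 S1=4 S2=5 S3=28 blocked=[]
Op 6: conn=22 S1=4 S2=-10 S3=28 blocked=[2]
Op 7: conn=13 S1=-5 S2=-10 S3=28 blocked=[1, 2]
Op 8: conn=13 S1=17 S2=-10 S3=28 blocked=[2]

Answer: S2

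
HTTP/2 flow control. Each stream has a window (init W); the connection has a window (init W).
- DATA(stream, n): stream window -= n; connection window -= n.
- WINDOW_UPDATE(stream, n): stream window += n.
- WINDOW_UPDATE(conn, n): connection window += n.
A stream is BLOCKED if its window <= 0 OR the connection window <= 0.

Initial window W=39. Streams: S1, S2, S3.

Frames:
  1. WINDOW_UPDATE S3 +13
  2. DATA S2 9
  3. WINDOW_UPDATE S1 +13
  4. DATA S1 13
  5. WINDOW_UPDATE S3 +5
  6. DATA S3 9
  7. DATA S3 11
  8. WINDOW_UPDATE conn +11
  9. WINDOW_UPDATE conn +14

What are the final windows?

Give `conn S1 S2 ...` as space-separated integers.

Answer: 22 39 30 37

Derivation:
Op 1: conn=39 S1=39 S2=39 S3=52 blocked=[]
Op 2: conn=30 S1=39 S2=30 S3=52 blocked=[]
Op 3: conn=30 S1=52 S2=30 S3=52 blocked=[]
Op 4: conn=17 S1=39 S2=30 S3=52 blocked=[]
Op 5: conn=17 S1=39 S2=30 S3=57 blocked=[]
Op 6: conn=8 S1=39 S2=30 S3=48 blocked=[]
Op 7: conn=-3 S1=39 S2=30 S3=37 blocked=[1, 2, 3]
Op 8: conn=8 S1=39 S2=30 S3=37 blocked=[]
Op 9: conn=22 S1=39 S2=30 S3=37 blocked=[]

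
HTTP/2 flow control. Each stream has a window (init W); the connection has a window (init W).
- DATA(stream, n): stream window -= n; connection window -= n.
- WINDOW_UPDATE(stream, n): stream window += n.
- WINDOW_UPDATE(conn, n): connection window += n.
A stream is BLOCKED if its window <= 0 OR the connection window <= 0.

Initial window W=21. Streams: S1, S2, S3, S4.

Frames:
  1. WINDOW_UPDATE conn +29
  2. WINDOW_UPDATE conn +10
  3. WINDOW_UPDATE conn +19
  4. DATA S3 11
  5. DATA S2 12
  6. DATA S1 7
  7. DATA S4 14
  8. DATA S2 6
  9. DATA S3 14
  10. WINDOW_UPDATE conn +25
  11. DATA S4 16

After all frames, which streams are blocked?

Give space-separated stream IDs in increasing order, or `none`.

Answer: S3 S4

Derivation:
Op 1: conn=50 S1=21 S2=21 S3=21 S4=21 blocked=[]
Op 2: conn=60 S1=21 S2=21 S3=21 S4=21 blocked=[]
Op 3: conn=79 S1=21 S2=21 S3=21 S4=21 blocked=[]
Op 4: conn=68 S1=21 S2=21 S3=10 S4=21 blocked=[]
Op 5: conn=56 S1=21 S2=9 S3=10 S4=21 blocked=[]
Op 6: conn=49 S1=14 S2=9 S3=10 S4=21 blocked=[]
Op 7: conn=35 S1=14 S2=9 S3=10 S4=7 blocked=[]
Op 8: conn=29 S1=14 S2=3 S3=10 S4=7 blocked=[]
Op 9: conn=15 S1=14 S2=3 S3=-4 S4=7 blocked=[3]
Op 10: conn=40 S1=14 S2=3 S3=-4 S4=7 blocked=[3]
Op 11: conn=24 S1=14 S2=3 S3=-4 S4=-9 blocked=[3, 4]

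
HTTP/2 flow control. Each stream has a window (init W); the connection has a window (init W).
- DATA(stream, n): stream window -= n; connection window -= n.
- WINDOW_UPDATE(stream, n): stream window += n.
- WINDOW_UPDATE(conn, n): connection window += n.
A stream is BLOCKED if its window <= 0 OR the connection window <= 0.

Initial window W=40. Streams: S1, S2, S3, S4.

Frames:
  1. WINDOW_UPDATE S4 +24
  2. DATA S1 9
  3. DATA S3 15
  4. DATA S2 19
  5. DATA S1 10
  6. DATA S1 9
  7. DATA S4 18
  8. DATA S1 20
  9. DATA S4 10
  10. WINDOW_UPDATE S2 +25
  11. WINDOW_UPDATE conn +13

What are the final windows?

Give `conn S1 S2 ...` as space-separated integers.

Op 1: conn=40 S1=40 S2=40 S3=40 S4=64 blocked=[]
Op 2: conn=31 S1=31 S2=40 S3=40 S4=64 blocked=[]
Op 3: conn=16 S1=31 S2=40 S3=25 S4=64 blocked=[]
Op 4: conn=-3 S1=31 S2=21 S3=25 S4=64 blocked=[1, 2, 3, 4]
Op 5: conn=-13 S1=21 S2=21 S3=25 S4=64 blocked=[1, 2, 3, 4]
Op 6: conn=-22 S1=12 S2=21 S3=25 S4=64 blocked=[1, 2, 3, 4]
Op 7: conn=-40 S1=12 S2=21 S3=25 S4=46 blocked=[1, 2, 3, 4]
Op 8: conn=-60 S1=-8 S2=21 S3=25 S4=46 blocked=[1, 2, 3, 4]
Op 9: conn=-70 S1=-8 S2=21 S3=25 S4=36 blocked=[1, 2, 3, 4]
Op 10: conn=-70 S1=-8 S2=46 S3=25 S4=36 blocked=[1, 2, 3, 4]
Op 11: conn=-57 S1=-8 S2=46 S3=25 S4=36 blocked=[1, 2, 3, 4]

Answer: -57 -8 46 25 36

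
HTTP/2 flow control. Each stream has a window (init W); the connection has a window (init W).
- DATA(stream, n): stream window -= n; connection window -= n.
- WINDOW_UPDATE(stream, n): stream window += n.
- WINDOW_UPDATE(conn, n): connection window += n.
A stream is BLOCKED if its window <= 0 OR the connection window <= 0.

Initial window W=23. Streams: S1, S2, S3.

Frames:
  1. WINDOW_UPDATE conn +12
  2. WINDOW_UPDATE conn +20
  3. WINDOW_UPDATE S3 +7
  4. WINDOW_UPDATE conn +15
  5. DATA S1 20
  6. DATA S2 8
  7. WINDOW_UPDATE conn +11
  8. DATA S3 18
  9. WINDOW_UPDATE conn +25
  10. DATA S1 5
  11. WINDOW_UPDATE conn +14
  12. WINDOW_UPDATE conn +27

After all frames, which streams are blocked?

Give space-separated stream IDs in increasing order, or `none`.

Answer: S1

Derivation:
Op 1: conn=35 S1=23 S2=23 S3=23 blocked=[]
Op 2: conn=55 S1=23 S2=23 S3=23 blocked=[]
Op 3: conn=55 S1=23 S2=23 S3=30 blocked=[]
Op 4: conn=70 S1=23 S2=23 S3=30 blocked=[]
Op 5: conn=50 S1=3 S2=23 S3=30 blocked=[]
Op 6: conn=42 S1=3 S2=15 S3=30 blocked=[]
Op 7: conn=53 S1=3 S2=15 S3=30 blocked=[]
Op 8: conn=35 S1=3 S2=15 S3=12 blocked=[]
Op 9: conn=60 S1=3 S2=15 S3=12 blocked=[]
Op 10: conn=55 S1=-2 S2=15 S3=12 blocked=[1]
Op 11: conn=69 S1=-2 S2=15 S3=12 blocked=[1]
Op 12: conn=96 S1=-2 S2=15 S3=12 blocked=[1]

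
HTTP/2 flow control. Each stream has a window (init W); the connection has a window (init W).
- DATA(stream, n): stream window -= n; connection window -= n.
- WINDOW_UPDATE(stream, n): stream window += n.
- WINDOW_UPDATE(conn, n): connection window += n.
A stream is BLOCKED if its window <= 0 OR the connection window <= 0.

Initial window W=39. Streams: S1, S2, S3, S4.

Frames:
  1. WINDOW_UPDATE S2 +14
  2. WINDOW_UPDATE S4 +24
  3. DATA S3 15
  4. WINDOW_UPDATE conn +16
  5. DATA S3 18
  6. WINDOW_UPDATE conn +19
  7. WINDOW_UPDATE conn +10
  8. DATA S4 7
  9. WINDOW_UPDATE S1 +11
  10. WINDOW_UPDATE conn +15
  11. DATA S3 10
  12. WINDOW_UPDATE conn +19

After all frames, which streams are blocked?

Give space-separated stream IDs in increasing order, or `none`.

Answer: S3

Derivation:
Op 1: conn=39 S1=39 S2=53 S3=39 S4=39 blocked=[]
Op 2: conn=39 S1=39 S2=53 S3=39 S4=63 blocked=[]
Op 3: conn=24 S1=39 S2=53 S3=24 S4=63 blocked=[]
Op 4: conn=40 S1=39 S2=53 S3=24 S4=63 blocked=[]
Op 5: conn=22 S1=39 S2=53 S3=6 S4=63 blocked=[]
Op 6: conn=41 S1=39 S2=53 S3=6 S4=63 blocked=[]
Op 7: conn=51 S1=39 S2=53 S3=6 S4=63 blocked=[]
Op 8: conn=44 S1=39 S2=53 S3=6 S4=56 blocked=[]
Op 9: conn=44 S1=50 S2=53 S3=6 S4=56 blocked=[]
Op 10: conn=59 S1=50 S2=53 S3=6 S4=56 blocked=[]
Op 11: conn=49 S1=50 S2=53 S3=-4 S4=56 blocked=[3]
Op 12: conn=68 S1=50 S2=53 S3=-4 S4=56 blocked=[3]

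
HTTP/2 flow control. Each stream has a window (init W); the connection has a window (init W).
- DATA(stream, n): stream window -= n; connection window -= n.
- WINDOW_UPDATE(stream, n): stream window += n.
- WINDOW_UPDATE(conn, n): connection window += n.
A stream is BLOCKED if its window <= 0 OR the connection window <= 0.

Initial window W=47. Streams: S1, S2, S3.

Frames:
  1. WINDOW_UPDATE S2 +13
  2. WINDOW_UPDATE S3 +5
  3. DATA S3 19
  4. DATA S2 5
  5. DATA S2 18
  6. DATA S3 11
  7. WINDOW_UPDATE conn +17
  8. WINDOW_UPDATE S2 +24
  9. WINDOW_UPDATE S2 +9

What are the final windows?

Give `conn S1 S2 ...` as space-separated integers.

Op 1: conn=47 S1=47 S2=60 S3=47 blocked=[]
Op 2: conn=47 S1=47 S2=60 S3=52 blocked=[]
Op 3: conn=28 S1=47 S2=60 S3=33 blocked=[]
Op 4: conn=23 S1=47 S2=55 S3=33 blocked=[]
Op 5: conn=5 S1=47 S2=37 S3=33 blocked=[]
Op 6: conn=-6 S1=47 S2=37 S3=22 blocked=[1, 2, 3]
Op 7: conn=11 S1=47 S2=37 S3=22 blocked=[]
Op 8: conn=11 S1=47 S2=61 S3=22 blocked=[]
Op 9: conn=11 S1=47 S2=70 S3=22 blocked=[]

Answer: 11 47 70 22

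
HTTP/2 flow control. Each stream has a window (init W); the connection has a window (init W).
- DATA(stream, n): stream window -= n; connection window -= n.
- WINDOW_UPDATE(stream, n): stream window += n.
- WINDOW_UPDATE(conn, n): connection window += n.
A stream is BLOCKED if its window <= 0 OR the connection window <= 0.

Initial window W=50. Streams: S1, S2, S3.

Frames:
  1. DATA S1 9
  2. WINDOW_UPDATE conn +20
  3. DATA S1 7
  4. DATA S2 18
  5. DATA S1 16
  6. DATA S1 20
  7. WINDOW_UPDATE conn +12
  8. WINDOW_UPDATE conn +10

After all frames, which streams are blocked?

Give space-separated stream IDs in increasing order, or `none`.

Answer: S1

Derivation:
Op 1: conn=41 S1=41 S2=50 S3=50 blocked=[]
Op 2: conn=61 S1=41 S2=50 S3=50 blocked=[]
Op 3: conn=54 S1=34 S2=50 S3=50 blocked=[]
Op 4: conn=36 S1=34 S2=32 S3=50 blocked=[]
Op 5: conn=20 S1=18 S2=32 S3=50 blocked=[]
Op 6: conn=0 S1=-2 S2=32 S3=50 blocked=[1, 2, 3]
Op 7: conn=12 S1=-2 S2=32 S3=50 blocked=[1]
Op 8: conn=22 S1=-2 S2=32 S3=50 blocked=[1]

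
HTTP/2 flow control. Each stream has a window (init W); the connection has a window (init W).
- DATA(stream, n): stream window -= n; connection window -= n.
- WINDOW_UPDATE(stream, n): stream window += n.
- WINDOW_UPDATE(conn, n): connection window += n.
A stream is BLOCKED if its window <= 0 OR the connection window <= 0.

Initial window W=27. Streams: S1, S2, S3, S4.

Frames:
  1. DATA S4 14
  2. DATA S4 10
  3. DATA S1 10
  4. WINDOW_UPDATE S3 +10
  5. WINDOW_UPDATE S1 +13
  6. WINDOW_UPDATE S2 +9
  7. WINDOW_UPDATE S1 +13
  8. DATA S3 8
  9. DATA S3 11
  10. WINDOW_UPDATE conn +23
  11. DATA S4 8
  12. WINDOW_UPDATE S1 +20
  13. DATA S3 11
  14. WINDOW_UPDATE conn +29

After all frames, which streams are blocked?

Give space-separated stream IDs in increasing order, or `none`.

Answer: S4

Derivation:
Op 1: conn=13 S1=27 S2=27 S3=27 S4=13 blocked=[]
Op 2: conn=3 S1=27 S2=27 S3=27 S4=3 blocked=[]
Op 3: conn=-7 S1=17 S2=27 S3=27 S4=3 blocked=[1, 2, 3, 4]
Op 4: conn=-7 S1=17 S2=27 S3=37 S4=3 blocked=[1, 2, 3, 4]
Op 5: conn=-7 S1=30 S2=27 S3=37 S4=3 blocked=[1, 2, 3, 4]
Op 6: conn=-7 S1=30 S2=36 S3=37 S4=3 blocked=[1, 2, 3, 4]
Op 7: conn=-7 S1=43 S2=36 S3=37 S4=3 blocked=[1, 2, 3, 4]
Op 8: conn=-15 S1=43 S2=36 S3=29 S4=3 blocked=[1, 2, 3, 4]
Op 9: conn=-26 S1=43 S2=36 S3=18 S4=3 blocked=[1, 2, 3, 4]
Op 10: conn=-3 S1=43 S2=36 S3=18 S4=3 blocked=[1, 2, 3, 4]
Op 11: conn=-11 S1=43 S2=36 S3=18 S4=-5 blocked=[1, 2, 3, 4]
Op 12: conn=-11 S1=63 S2=36 S3=18 S4=-5 blocked=[1, 2, 3, 4]
Op 13: conn=-22 S1=63 S2=36 S3=7 S4=-5 blocked=[1, 2, 3, 4]
Op 14: conn=7 S1=63 S2=36 S3=7 S4=-5 blocked=[4]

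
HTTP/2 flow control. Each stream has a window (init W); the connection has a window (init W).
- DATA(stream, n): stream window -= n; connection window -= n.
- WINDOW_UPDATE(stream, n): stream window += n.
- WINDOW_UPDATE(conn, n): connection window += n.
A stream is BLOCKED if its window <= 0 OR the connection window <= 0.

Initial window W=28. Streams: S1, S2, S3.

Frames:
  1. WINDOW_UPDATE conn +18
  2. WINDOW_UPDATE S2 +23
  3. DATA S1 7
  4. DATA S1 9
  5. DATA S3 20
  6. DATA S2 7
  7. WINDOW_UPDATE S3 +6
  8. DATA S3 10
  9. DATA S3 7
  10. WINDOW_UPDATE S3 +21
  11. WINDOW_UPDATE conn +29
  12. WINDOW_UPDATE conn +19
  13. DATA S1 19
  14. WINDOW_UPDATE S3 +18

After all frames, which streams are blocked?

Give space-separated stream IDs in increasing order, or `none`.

Answer: S1

Derivation:
Op 1: conn=46 S1=28 S2=28 S3=28 blocked=[]
Op 2: conn=46 S1=28 S2=51 S3=28 blocked=[]
Op 3: conn=39 S1=21 S2=51 S3=28 blocked=[]
Op 4: conn=30 S1=12 S2=51 S3=28 blocked=[]
Op 5: conn=10 S1=12 S2=51 S3=8 blocked=[]
Op 6: conn=3 S1=12 S2=44 S3=8 blocked=[]
Op 7: conn=3 S1=12 S2=44 S3=14 blocked=[]
Op 8: conn=-7 S1=12 S2=44 S3=4 blocked=[1, 2, 3]
Op 9: conn=-14 S1=12 S2=44 S3=-3 blocked=[1, 2, 3]
Op 10: conn=-14 S1=12 S2=44 S3=18 blocked=[1, 2, 3]
Op 11: conn=15 S1=12 S2=44 S3=18 blocked=[]
Op 12: conn=34 S1=12 S2=44 S3=18 blocked=[]
Op 13: conn=15 S1=-7 S2=44 S3=18 blocked=[1]
Op 14: conn=15 S1=-7 S2=44 S3=36 blocked=[1]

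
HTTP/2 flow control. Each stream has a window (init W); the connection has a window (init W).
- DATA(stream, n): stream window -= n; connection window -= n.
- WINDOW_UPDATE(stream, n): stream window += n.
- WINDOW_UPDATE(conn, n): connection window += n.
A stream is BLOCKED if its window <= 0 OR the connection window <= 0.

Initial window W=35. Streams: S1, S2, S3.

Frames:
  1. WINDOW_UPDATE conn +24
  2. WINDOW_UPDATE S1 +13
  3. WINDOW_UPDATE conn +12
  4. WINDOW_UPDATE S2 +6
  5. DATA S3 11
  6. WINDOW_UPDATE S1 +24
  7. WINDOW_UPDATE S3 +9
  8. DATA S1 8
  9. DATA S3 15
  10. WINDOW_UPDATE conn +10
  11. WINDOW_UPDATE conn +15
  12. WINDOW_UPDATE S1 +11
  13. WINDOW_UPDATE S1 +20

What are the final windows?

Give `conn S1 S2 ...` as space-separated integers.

Op 1: conn=59 S1=35 S2=35 S3=35 blocked=[]
Op 2: conn=59 S1=48 S2=35 S3=35 blocked=[]
Op 3: conn=71 S1=48 S2=35 S3=35 blocked=[]
Op 4: conn=71 S1=48 S2=41 S3=35 blocked=[]
Op 5: conn=60 S1=48 S2=41 S3=24 blocked=[]
Op 6: conn=60 S1=72 S2=41 S3=24 blocked=[]
Op 7: conn=60 S1=72 S2=41 S3=33 blocked=[]
Op 8: conn=52 S1=64 S2=41 S3=33 blocked=[]
Op 9: conn=37 S1=64 S2=41 S3=18 blocked=[]
Op 10: conn=47 S1=64 S2=41 S3=18 blocked=[]
Op 11: conn=62 S1=64 S2=41 S3=18 blocked=[]
Op 12: conn=62 S1=75 S2=41 S3=18 blocked=[]
Op 13: conn=62 S1=95 S2=41 S3=18 blocked=[]

Answer: 62 95 41 18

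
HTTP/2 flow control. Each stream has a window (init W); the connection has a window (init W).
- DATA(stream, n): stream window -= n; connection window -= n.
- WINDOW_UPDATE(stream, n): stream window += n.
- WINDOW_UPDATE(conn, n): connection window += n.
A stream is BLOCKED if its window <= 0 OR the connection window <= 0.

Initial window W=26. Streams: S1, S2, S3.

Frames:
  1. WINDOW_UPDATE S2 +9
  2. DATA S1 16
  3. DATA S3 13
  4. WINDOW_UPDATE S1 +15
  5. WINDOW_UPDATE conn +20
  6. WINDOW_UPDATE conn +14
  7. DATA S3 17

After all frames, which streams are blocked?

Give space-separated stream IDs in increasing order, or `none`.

Answer: S3

Derivation:
Op 1: conn=26 S1=26 S2=35 S3=26 blocked=[]
Op 2: conn=10 S1=10 S2=35 S3=26 blocked=[]
Op 3: conn=-3 S1=10 S2=35 S3=13 blocked=[1, 2, 3]
Op 4: conn=-3 S1=25 S2=35 S3=13 blocked=[1, 2, 3]
Op 5: conn=17 S1=25 S2=35 S3=13 blocked=[]
Op 6: conn=31 S1=25 S2=35 S3=13 blocked=[]
Op 7: conn=14 S1=25 S2=35 S3=-4 blocked=[3]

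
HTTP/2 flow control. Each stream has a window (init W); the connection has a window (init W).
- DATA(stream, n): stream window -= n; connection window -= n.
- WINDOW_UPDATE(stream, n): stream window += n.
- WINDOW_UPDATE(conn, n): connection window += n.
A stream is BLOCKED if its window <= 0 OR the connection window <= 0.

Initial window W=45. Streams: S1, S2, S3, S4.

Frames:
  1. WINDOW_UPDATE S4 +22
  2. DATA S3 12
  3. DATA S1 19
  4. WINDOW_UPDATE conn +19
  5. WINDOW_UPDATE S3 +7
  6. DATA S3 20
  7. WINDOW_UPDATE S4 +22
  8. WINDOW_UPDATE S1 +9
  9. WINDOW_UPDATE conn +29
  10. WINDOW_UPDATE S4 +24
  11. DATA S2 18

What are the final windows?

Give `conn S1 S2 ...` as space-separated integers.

Op 1: conn=45 S1=45 S2=45 S3=45 S4=67 blocked=[]
Op 2: conn=33 S1=45 S2=45 S3=33 S4=67 blocked=[]
Op 3: conn=14 S1=26 S2=45 S3=33 S4=67 blocked=[]
Op 4: conn=33 S1=26 S2=45 S3=33 S4=67 blocked=[]
Op 5: conn=33 S1=26 S2=45 S3=40 S4=67 blocked=[]
Op 6: conn=13 S1=26 S2=45 S3=20 S4=67 blocked=[]
Op 7: conn=13 S1=26 S2=45 S3=20 S4=89 blocked=[]
Op 8: conn=13 S1=35 S2=45 S3=20 S4=89 blocked=[]
Op 9: conn=42 S1=35 S2=45 S3=20 S4=89 blocked=[]
Op 10: conn=42 S1=35 S2=45 S3=20 S4=113 blocked=[]
Op 11: conn=24 S1=35 S2=27 S3=20 S4=113 blocked=[]

Answer: 24 35 27 20 113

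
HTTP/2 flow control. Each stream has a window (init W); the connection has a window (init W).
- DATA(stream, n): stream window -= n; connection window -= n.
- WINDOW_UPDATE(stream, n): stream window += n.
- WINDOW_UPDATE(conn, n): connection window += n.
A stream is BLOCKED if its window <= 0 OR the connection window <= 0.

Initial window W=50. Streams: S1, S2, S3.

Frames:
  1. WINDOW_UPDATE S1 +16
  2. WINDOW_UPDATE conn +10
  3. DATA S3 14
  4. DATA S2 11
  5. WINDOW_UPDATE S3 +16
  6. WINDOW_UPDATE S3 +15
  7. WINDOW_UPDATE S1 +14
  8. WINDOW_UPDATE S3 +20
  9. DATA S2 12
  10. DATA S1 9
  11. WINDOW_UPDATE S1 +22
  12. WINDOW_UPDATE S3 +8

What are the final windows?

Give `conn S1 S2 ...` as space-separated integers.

Op 1: conn=50 S1=66 S2=50 S3=50 blocked=[]
Op 2: conn=60 S1=66 S2=50 S3=50 blocked=[]
Op 3: conn=46 S1=66 S2=50 S3=36 blocked=[]
Op 4: conn=35 S1=66 S2=39 S3=36 blocked=[]
Op 5: conn=35 S1=66 S2=39 S3=52 blocked=[]
Op 6: conn=35 S1=66 S2=39 S3=67 blocked=[]
Op 7: conn=35 S1=80 S2=39 S3=67 blocked=[]
Op 8: conn=35 S1=80 S2=39 S3=87 blocked=[]
Op 9: conn=23 S1=80 S2=27 S3=87 blocked=[]
Op 10: conn=14 S1=71 S2=27 S3=87 blocked=[]
Op 11: conn=14 S1=93 S2=27 S3=87 blocked=[]
Op 12: conn=14 S1=93 S2=27 S3=95 blocked=[]

Answer: 14 93 27 95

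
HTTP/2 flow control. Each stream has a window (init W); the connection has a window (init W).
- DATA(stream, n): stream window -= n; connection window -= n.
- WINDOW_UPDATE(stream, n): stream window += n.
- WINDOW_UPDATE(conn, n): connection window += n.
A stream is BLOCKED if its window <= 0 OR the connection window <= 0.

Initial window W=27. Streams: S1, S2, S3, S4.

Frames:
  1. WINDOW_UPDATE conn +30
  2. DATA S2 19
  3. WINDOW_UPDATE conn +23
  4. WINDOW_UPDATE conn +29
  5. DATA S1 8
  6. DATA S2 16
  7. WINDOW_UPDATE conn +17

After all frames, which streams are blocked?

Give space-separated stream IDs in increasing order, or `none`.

Answer: S2

Derivation:
Op 1: conn=57 S1=27 S2=27 S3=27 S4=27 blocked=[]
Op 2: conn=38 S1=27 S2=8 S3=27 S4=27 blocked=[]
Op 3: conn=61 S1=27 S2=8 S3=27 S4=27 blocked=[]
Op 4: conn=90 S1=27 S2=8 S3=27 S4=27 blocked=[]
Op 5: conn=82 S1=19 S2=8 S3=27 S4=27 blocked=[]
Op 6: conn=66 S1=19 S2=-8 S3=27 S4=27 blocked=[2]
Op 7: conn=83 S1=19 S2=-8 S3=27 S4=27 blocked=[2]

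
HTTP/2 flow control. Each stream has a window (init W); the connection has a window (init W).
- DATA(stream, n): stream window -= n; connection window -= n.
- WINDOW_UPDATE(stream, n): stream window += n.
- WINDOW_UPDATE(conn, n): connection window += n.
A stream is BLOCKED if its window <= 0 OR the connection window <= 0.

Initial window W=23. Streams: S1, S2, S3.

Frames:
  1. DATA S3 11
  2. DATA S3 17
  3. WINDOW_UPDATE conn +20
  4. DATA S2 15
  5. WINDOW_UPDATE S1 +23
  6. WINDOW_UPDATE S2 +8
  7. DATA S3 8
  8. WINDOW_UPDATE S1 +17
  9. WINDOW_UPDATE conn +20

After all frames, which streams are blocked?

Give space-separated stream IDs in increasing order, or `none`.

Answer: S3

Derivation:
Op 1: conn=12 S1=23 S2=23 S3=12 blocked=[]
Op 2: conn=-5 S1=23 S2=23 S3=-5 blocked=[1, 2, 3]
Op 3: conn=15 S1=23 S2=23 S3=-5 blocked=[3]
Op 4: conn=0 S1=23 S2=8 S3=-5 blocked=[1, 2, 3]
Op 5: conn=0 S1=46 S2=8 S3=-5 blocked=[1, 2, 3]
Op 6: conn=0 S1=46 S2=16 S3=-5 blocked=[1, 2, 3]
Op 7: conn=-8 S1=46 S2=16 S3=-13 blocked=[1, 2, 3]
Op 8: conn=-8 S1=63 S2=16 S3=-13 blocked=[1, 2, 3]
Op 9: conn=12 S1=63 S2=16 S3=-13 blocked=[3]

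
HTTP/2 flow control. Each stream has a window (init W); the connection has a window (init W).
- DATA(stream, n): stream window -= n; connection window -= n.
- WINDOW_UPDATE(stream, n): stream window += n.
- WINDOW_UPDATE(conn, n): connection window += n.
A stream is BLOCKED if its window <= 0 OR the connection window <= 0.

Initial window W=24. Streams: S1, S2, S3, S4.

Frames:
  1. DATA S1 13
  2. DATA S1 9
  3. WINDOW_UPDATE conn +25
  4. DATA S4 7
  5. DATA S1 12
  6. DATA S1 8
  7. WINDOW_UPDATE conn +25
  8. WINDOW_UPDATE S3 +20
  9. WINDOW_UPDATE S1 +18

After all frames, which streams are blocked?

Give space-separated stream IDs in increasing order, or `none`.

Op 1: conn=11 S1=11 S2=24 S3=24 S4=24 blocked=[]
Op 2: conn=2 S1=2 S2=24 S3=24 S4=24 blocked=[]
Op 3: conn=27 S1=2 S2=24 S3=24 S4=24 blocked=[]
Op 4: conn=20 S1=2 S2=24 S3=24 S4=17 blocked=[]
Op 5: conn=8 S1=-10 S2=24 S3=24 S4=17 blocked=[1]
Op 6: conn=0 S1=-18 S2=24 S3=24 S4=17 blocked=[1, 2, 3, 4]
Op 7: conn=25 S1=-18 S2=24 S3=24 S4=17 blocked=[1]
Op 8: conn=25 S1=-18 S2=24 S3=44 S4=17 blocked=[1]
Op 9: conn=25 S1=0 S2=24 S3=44 S4=17 blocked=[1]

Answer: S1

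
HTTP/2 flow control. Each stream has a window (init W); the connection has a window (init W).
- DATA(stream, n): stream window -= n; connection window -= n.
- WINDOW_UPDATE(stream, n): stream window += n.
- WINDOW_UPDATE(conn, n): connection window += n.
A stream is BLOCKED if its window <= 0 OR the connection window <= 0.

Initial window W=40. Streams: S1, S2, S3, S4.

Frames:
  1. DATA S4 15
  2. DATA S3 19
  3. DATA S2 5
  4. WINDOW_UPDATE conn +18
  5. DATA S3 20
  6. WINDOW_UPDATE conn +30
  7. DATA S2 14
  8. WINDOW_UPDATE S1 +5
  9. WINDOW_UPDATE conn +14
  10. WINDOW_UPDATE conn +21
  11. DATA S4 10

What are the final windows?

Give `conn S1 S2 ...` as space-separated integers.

Op 1: conn=25 S1=40 S2=40 S3=40 S4=25 blocked=[]
Op 2: conn=6 S1=40 S2=40 S3=21 S4=25 blocked=[]
Op 3: conn=1 S1=40 S2=35 S3=21 S4=25 blocked=[]
Op 4: conn=19 S1=40 S2=35 S3=21 S4=25 blocked=[]
Op 5: conn=-1 S1=40 S2=35 S3=1 S4=25 blocked=[1, 2, 3, 4]
Op 6: conn=29 S1=40 S2=35 S3=1 S4=25 blocked=[]
Op 7: conn=15 S1=40 S2=21 S3=1 S4=25 blocked=[]
Op 8: conn=15 S1=45 S2=21 S3=1 S4=25 blocked=[]
Op 9: conn=29 S1=45 S2=21 S3=1 S4=25 blocked=[]
Op 10: conn=50 S1=45 S2=21 S3=1 S4=25 blocked=[]
Op 11: conn=40 S1=45 S2=21 S3=1 S4=15 blocked=[]

Answer: 40 45 21 1 15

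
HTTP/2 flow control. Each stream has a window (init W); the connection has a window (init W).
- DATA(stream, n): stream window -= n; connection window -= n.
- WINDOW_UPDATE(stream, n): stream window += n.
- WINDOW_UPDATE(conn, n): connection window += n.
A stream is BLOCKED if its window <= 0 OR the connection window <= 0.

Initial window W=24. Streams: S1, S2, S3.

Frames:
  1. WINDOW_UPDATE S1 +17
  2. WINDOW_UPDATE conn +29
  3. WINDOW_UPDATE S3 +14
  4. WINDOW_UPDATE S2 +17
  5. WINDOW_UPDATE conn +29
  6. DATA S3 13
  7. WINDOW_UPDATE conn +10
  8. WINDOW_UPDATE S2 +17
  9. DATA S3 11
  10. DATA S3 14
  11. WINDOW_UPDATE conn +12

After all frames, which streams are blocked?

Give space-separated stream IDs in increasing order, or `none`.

Answer: S3

Derivation:
Op 1: conn=24 S1=41 S2=24 S3=24 blocked=[]
Op 2: conn=53 S1=41 S2=24 S3=24 blocked=[]
Op 3: conn=53 S1=41 S2=24 S3=38 blocked=[]
Op 4: conn=53 S1=41 S2=41 S3=38 blocked=[]
Op 5: conn=82 S1=41 S2=41 S3=38 blocked=[]
Op 6: conn=69 S1=41 S2=41 S3=25 blocked=[]
Op 7: conn=79 S1=41 S2=41 S3=25 blocked=[]
Op 8: conn=79 S1=41 S2=58 S3=25 blocked=[]
Op 9: conn=68 S1=41 S2=58 S3=14 blocked=[]
Op 10: conn=54 S1=41 S2=58 S3=0 blocked=[3]
Op 11: conn=66 S1=41 S2=58 S3=0 blocked=[3]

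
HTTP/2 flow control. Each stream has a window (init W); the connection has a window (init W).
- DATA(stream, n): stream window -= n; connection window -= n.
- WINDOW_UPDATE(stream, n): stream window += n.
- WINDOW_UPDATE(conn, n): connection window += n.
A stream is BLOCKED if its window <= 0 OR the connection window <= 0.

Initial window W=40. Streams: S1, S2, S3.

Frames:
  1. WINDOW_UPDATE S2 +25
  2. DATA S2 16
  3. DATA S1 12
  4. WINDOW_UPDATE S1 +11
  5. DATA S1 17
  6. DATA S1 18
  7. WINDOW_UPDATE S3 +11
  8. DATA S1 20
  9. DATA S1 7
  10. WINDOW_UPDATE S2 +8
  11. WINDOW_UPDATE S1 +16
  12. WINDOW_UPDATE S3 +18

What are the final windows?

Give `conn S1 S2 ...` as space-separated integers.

Answer: -50 -7 57 69

Derivation:
Op 1: conn=40 S1=40 S2=65 S3=40 blocked=[]
Op 2: conn=24 S1=40 S2=49 S3=40 blocked=[]
Op 3: conn=12 S1=28 S2=49 S3=40 blocked=[]
Op 4: conn=12 S1=39 S2=49 S3=40 blocked=[]
Op 5: conn=-5 S1=22 S2=49 S3=40 blocked=[1, 2, 3]
Op 6: conn=-23 S1=4 S2=49 S3=40 blocked=[1, 2, 3]
Op 7: conn=-23 S1=4 S2=49 S3=51 blocked=[1, 2, 3]
Op 8: conn=-43 S1=-16 S2=49 S3=51 blocked=[1, 2, 3]
Op 9: conn=-50 S1=-23 S2=49 S3=51 blocked=[1, 2, 3]
Op 10: conn=-50 S1=-23 S2=57 S3=51 blocked=[1, 2, 3]
Op 11: conn=-50 S1=-7 S2=57 S3=51 blocked=[1, 2, 3]
Op 12: conn=-50 S1=-7 S2=57 S3=69 blocked=[1, 2, 3]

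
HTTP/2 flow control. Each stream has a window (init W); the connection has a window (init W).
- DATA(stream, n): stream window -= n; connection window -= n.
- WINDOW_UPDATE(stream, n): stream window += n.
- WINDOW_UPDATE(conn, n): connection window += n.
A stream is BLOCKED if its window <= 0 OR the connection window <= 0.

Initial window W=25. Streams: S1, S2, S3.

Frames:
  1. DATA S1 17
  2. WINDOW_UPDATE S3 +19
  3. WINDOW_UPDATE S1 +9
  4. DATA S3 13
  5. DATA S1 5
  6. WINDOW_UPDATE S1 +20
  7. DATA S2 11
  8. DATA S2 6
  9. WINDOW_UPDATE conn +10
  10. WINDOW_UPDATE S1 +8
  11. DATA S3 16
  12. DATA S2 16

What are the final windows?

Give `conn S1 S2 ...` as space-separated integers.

Answer: -49 40 -8 15

Derivation:
Op 1: conn=8 S1=8 S2=25 S3=25 blocked=[]
Op 2: conn=8 S1=8 S2=25 S3=44 blocked=[]
Op 3: conn=8 S1=17 S2=25 S3=44 blocked=[]
Op 4: conn=-5 S1=17 S2=25 S3=31 blocked=[1, 2, 3]
Op 5: conn=-10 S1=12 S2=25 S3=31 blocked=[1, 2, 3]
Op 6: conn=-10 S1=32 S2=25 S3=31 blocked=[1, 2, 3]
Op 7: conn=-21 S1=32 S2=14 S3=31 blocked=[1, 2, 3]
Op 8: conn=-27 S1=32 S2=8 S3=31 blocked=[1, 2, 3]
Op 9: conn=-17 S1=32 S2=8 S3=31 blocked=[1, 2, 3]
Op 10: conn=-17 S1=40 S2=8 S3=31 blocked=[1, 2, 3]
Op 11: conn=-33 S1=40 S2=8 S3=15 blocked=[1, 2, 3]
Op 12: conn=-49 S1=40 S2=-8 S3=15 blocked=[1, 2, 3]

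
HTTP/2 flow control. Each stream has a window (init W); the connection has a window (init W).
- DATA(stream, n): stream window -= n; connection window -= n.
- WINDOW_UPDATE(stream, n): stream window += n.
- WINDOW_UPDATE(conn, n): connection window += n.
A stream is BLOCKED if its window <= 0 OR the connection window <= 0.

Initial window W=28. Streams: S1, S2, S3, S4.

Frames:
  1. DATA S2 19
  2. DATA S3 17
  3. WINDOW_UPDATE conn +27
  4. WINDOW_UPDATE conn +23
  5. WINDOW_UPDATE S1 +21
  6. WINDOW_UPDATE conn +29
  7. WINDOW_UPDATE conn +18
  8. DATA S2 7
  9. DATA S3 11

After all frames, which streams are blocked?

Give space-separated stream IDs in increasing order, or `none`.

Op 1: conn=9 S1=28 S2=9 S3=28 S4=28 blocked=[]
Op 2: conn=-8 S1=28 S2=9 S3=11 S4=28 blocked=[1, 2, 3, 4]
Op 3: conn=19 S1=28 S2=9 S3=11 S4=28 blocked=[]
Op 4: conn=42 S1=28 S2=9 S3=11 S4=28 blocked=[]
Op 5: conn=42 S1=49 S2=9 S3=11 S4=28 blocked=[]
Op 6: conn=71 S1=49 S2=9 S3=11 S4=28 blocked=[]
Op 7: conn=89 S1=49 S2=9 S3=11 S4=28 blocked=[]
Op 8: conn=82 S1=49 S2=2 S3=11 S4=28 blocked=[]
Op 9: conn=71 S1=49 S2=2 S3=0 S4=28 blocked=[3]

Answer: S3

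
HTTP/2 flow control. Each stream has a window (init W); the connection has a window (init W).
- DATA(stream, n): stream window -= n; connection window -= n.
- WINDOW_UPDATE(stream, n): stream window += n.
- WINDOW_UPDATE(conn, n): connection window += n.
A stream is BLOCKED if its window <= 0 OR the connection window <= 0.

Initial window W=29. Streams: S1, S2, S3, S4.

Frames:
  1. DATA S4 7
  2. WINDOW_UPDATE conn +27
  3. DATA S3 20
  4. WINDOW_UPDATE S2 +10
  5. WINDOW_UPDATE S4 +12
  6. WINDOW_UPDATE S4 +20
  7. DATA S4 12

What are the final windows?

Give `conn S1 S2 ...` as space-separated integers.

Op 1: conn=22 S1=29 S2=29 S3=29 S4=22 blocked=[]
Op 2: conn=49 S1=29 S2=29 S3=29 S4=22 blocked=[]
Op 3: conn=29 S1=29 S2=29 S3=9 S4=22 blocked=[]
Op 4: conn=29 S1=29 S2=39 S3=9 S4=22 blocked=[]
Op 5: conn=29 S1=29 S2=39 S3=9 S4=34 blocked=[]
Op 6: conn=29 S1=29 S2=39 S3=9 S4=54 blocked=[]
Op 7: conn=17 S1=29 S2=39 S3=9 S4=42 blocked=[]

Answer: 17 29 39 9 42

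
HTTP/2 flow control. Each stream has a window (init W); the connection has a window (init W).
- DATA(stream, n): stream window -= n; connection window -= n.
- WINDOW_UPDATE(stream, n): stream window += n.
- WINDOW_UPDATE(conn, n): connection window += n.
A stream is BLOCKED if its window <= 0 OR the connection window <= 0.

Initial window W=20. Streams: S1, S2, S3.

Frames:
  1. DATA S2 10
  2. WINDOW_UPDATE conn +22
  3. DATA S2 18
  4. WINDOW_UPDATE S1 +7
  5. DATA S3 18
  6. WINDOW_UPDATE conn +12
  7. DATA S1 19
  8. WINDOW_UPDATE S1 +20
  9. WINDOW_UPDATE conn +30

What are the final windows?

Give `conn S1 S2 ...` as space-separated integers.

Op 1: conn=10 S1=20 S2=10 S3=20 blocked=[]
Op 2: conn=32 S1=20 S2=10 S3=20 blocked=[]
Op 3: conn=14 S1=20 S2=-8 S3=20 blocked=[2]
Op 4: conn=14 S1=27 S2=-8 S3=20 blocked=[2]
Op 5: conn=-4 S1=27 S2=-8 S3=2 blocked=[1, 2, 3]
Op 6: conn=8 S1=27 S2=-8 S3=2 blocked=[2]
Op 7: conn=-11 S1=8 S2=-8 S3=2 blocked=[1, 2, 3]
Op 8: conn=-11 S1=28 S2=-8 S3=2 blocked=[1, 2, 3]
Op 9: conn=19 S1=28 S2=-8 S3=2 blocked=[2]

Answer: 19 28 -8 2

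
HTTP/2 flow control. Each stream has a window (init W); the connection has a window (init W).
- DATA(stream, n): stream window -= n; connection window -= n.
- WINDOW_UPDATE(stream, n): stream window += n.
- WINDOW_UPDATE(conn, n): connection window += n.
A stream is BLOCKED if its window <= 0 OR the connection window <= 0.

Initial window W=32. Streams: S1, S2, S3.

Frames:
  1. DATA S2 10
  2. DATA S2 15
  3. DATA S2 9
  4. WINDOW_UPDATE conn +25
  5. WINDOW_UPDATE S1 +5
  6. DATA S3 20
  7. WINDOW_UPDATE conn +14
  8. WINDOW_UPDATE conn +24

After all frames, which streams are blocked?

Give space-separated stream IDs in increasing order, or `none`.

Op 1: conn=22 S1=32 S2=22 S3=32 blocked=[]
Op 2: conn=7 S1=32 S2=7 S3=32 blocked=[]
Op 3: conn=-2 S1=32 S2=-2 S3=32 blocked=[1, 2, 3]
Op 4: conn=23 S1=32 S2=-2 S3=32 blocked=[2]
Op 5: conn=23 S1=37 S2=-2 S3=32 blocked=[2]
Op 6: conn=3 S1=37 S2=-2 S3=12 blocked=[2]
Op 7: conn=17 S1=37 S2=-2 S3=12 blocked=[2]
Op 8: conn=41 S1=37 S2=-2 S3=12 blocked=[2]

Answer: S2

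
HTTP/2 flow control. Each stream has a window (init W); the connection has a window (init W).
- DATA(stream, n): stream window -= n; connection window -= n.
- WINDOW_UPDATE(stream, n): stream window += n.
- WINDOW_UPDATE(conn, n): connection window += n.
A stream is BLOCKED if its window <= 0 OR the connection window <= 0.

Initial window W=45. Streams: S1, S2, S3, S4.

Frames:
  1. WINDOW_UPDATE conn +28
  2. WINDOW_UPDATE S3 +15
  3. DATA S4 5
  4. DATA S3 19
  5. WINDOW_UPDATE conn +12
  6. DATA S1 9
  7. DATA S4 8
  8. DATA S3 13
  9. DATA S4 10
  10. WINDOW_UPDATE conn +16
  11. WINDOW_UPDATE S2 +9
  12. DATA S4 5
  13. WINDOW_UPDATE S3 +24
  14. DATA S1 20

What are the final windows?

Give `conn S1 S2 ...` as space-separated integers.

Answer: 12 16 54 52 17

Derivation:
Op 1: conn=73 S1=45 S2=45 S3=45 S4=45 blocked=[]
Op 2: conn=73 S1=45 S2=45 S3=60 S4=45 blocked=[]
Op 3: conn=68 S1=45 S2=45 S3=60 S4=40 blocked=[]
Op 4: conn=49 S1=45 S2=45 S3=41 S4=40 blocked=[]
Op 5: conn=61 S1=45 S2=45 S3=41 S4=40 blocked=[]
Op 6: conn=52 S1=36 S2=45 S3=41 S4=40 blocked=[]
Op 7: conn=44 S1=36 S2=45 S3=41 S4=32 blocked=[]
Op 8: conn=31 S1=36 S2=45 S3=28 S4=32 blocked=[]
Op 9: conn=21 S1=36 S2=45 S3=28 S4=22 blocked=[]
Op 10: conn=37 S1=36 S2=45 S3=28 S4=22 blocked=[]
Op 11: conn=37 S1=36 S2=54 S3=28 S4=22 blocked=[]
Op 12: conn=32 S1=36 S2=54 S3=28 S4=17 blocked=[]
Op 13: conn=32 S1=36 S2=54 S3=52 S4=17 blocked=[]
Op 14: conn=12 S1=16 S2=54 S3=52 S4=17 blocked=[]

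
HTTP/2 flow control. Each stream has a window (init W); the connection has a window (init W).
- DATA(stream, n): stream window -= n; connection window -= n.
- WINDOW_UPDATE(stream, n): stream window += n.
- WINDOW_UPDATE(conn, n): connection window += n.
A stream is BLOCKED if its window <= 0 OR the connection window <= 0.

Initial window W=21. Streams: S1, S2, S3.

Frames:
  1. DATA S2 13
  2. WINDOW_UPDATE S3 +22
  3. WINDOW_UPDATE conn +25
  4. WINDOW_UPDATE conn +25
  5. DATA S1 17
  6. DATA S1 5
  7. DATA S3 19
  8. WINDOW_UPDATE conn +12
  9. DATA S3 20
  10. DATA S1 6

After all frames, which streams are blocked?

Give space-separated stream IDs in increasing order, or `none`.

Op 1: conn=8 S1=21 S2=8 S3=21 blocked=[]
Op 2: conn=8 S1=21 S2=8 S3=43 blocked=[]
Op 3: conn=33 S1=21 S2=8 S3=43 blocked=[]
Op 4: conn=58 S1=21 S2=8 S3=43 blocked=[]
Op 5: conn=41 S1=4 S2=8 S3=43 blocked=[]
Op 6: conn=36 S1=-1 S2=8 S3=43 blocked=[1]
Op 7: conn=17 S1=-1 S2=8 S3=24 blocked=[1]
Op 8: conn=29 S1=-1 S2=8 S3=24 blocked=[1]
Op 9: conn=9 S1=-1 S2=8 S3=4 blocked=[1]
Op 10: conn=3 S1=-7 S2=8 S3=4 blocked=[1]

Answer: S1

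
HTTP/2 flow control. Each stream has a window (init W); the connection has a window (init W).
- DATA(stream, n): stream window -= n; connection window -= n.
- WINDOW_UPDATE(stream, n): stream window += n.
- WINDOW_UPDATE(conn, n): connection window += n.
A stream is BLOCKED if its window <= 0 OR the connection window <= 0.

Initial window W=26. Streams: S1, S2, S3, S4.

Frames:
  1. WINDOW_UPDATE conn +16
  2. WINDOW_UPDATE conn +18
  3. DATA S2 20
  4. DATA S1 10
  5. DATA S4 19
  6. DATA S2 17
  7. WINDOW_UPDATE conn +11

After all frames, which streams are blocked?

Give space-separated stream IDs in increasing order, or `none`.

Answer: S2

Derivation:
Op 1: conn=42 S1=26 S2=26 S3=26 S4=26 blocked=[]
Op 2: conn=60 S1=26 S2=26 S3=26 S4=26 blocked=[]
Op 3: conn=40 S1=26 S2=6 S3=26 S4=26 blocked=[]
Op 4: conn=30 S1=16 S2=6 S3=26 S4=26 blocked=[]
Op 5: conn=11 S1=16 S2=6 S3=26 S4=7 blocked=[]
Op 6: conn=-6 S1=16 S2=-11 S3=26 S4=7 blocked=[1, 2, 3, 4]
Op 7: conn=5 S1=16 S2=-11 S3=26 S4=7 blocked=[2]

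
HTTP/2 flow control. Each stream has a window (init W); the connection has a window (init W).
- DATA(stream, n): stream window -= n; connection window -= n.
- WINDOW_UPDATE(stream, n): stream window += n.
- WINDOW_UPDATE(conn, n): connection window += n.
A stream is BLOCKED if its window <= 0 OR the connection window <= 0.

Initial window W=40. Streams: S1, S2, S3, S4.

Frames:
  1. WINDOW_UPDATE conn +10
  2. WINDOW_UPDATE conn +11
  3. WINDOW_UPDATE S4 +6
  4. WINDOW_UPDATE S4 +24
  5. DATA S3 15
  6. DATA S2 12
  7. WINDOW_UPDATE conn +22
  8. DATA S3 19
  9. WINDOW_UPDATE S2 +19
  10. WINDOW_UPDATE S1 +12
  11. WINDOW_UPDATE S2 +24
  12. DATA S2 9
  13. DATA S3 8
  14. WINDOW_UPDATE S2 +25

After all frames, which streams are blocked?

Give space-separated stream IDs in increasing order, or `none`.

Answer: S3

Derivation:
Op 1: conn=50 S1=40 S2=40 S3=40 S4=40 blocked=[]
Op 2: conn=61 S1=40 S2=40 S3=40 S4=40 blocked=[]
Op 3: conn=61 S1=40 S2=40 S3=40 S4=46 blocked=[]
Op 4: conn=61 S1=40 S2=40 S3=40 S4=70 blocked=[]
Op 5: conn=46 S1=40 S2=40 S3=25 S4=70 blocked=[]
Op 6: conn=34 S1=40 S2=28 S3=25 S4=70 blocked=[]
Op 7: conn=56 S1=40 S2=28 S3=25 S4=70 blocked=[]
Op 8: conn=37 S1=40 S2=28 S3=6 S4=70 blocked=[]
Op 9: conn=37 S1=40 S2=47 S3=6 S4=70 blocked=[]
Op 10: conn=37 S1=52 S2=47 S3=6 S4=70 blocked=[]
Op 11: conn=37 S1=52 S2=71 S3=6 S4=70 blocked=[]
Op 12: conn=28 S1=52 S2=62 S3=6 S4=70 blocked=[]
Op 13: conn=20 S1=52 S2=62 S3=-2 S4=70 blocked=[3]
Op 14: conn=20 S1=52 S2=87 S3=-2 S4=70 blocked=[3]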